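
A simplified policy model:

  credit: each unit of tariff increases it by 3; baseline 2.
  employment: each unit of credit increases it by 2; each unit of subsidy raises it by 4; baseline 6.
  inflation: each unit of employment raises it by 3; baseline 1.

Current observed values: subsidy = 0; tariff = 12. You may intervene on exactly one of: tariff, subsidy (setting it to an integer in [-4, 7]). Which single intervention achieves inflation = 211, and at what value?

Intervening on tariff: inflation = 18*tariff + 31. Reaching 211 requires tariff = 10, outside [-4, 7].
Intervening on subsidy: with other inputs at their observed values, inflation = 12*subsidy + 247. Solving for 211 gives subsidy = -3, within [-4, 7].

set subsidy = -3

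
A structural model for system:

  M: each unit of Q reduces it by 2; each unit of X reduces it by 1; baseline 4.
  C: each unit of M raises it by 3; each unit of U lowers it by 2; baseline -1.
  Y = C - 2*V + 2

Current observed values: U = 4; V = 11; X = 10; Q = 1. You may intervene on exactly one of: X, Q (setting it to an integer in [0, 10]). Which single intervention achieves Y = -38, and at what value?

set X = 5

Intervening on X: with other inputs at their observed values, Y = -3*X - 23. Solving for -38 gives X = 5, within [0, 10].
Intervening on Q: Y = -6*Q - 47. Reaching -38 requires Q = -3/2, not an integer.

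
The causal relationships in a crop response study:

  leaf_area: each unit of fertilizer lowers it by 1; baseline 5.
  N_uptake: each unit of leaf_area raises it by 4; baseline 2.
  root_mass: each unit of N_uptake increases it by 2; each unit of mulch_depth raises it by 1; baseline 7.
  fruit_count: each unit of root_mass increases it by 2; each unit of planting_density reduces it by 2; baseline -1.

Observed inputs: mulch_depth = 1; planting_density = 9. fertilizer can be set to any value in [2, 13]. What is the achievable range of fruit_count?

Substituting into the N_uptake equation gives N_uptake = -4*fertilizer + 22.
This gives root_mass = -8*fertilizer + 52.
Substituting into the fruit_count equation gives fruit_count = -16*fertilizer + 85.
Linear in fertilizer, so extremes are at the endpoints: fertilizer = 2 gives fruit_count = 53; fertilizer = 13 gives fruit_count = -123.

-123 to 53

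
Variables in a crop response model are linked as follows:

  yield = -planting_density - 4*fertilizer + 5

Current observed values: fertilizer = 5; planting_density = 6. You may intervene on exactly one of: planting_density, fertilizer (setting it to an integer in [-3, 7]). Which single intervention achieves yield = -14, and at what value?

set planting_density = -1

Intervening on planting_density: with other inputs at their observed values, yield = -planting_density - 15. Solving for -14 gives planting_density = -1, within [-3, 7].
Intervening on fertilizer: yield = -4*fertilizer - 1. Reaching -14 requires fertilizer = 13/4, not an integer.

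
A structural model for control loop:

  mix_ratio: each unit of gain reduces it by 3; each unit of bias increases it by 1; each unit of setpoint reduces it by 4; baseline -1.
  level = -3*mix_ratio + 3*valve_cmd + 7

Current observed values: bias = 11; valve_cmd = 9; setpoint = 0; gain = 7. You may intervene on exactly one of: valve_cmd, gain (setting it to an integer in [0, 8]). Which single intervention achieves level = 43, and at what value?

set valve_cmd = 1

Intervening on valve_cmd: with other inputs at their observed values, level = 3*valve_cmd + 40. Solving for 43 gives valve_cmd = 1, within [0, 8].
Intervening on gain: level = 9*gain + 4. Reaching 43 requires gain = 13/3, not an integer.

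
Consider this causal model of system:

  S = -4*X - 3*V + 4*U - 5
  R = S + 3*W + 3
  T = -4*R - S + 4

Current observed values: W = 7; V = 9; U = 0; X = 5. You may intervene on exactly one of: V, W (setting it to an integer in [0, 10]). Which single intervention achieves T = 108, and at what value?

set V = 5

Intervening on V: with other inputs at their observed values, T = 15*V + 33. Solving for 108 gives V = 5, within [0, 10].
Intervening on W: T = -12*W + 252. Reaching 108 requires W = 12, outside [0, 10].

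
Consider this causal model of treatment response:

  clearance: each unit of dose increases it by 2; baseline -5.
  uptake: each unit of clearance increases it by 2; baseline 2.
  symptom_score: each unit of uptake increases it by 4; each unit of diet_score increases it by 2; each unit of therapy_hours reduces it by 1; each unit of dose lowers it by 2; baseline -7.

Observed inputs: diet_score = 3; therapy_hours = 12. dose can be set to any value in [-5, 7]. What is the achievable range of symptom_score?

Substituting into the uptake equation gives uptake = 4*dose - 8.
Substituting into the symptom_score equation gives symptom_score = 14*dose - 45.
Linear in dose, so extremes are at the endpoints: dose = -5 gives symptom_score = -115; dose = 7 gives symptom_score = 53.

-115 to 53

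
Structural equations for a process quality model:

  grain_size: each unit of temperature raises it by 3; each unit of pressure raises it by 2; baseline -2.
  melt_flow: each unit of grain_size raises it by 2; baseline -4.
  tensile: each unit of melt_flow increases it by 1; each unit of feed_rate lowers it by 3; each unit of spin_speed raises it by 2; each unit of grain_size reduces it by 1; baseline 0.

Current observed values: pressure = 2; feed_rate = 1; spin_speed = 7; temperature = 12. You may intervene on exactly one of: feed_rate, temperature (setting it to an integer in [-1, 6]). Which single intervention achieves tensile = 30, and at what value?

Intervening on feed_rate: with other inputs at their observed values, tensile = -3*feed_rate + 48. Solving for 30 gives feed_rate = 6, within [-1, 6].
Intervening on temperature: tensile = 3*temperature + 9. Reaching 30 requires temperature = 7, outside [-1, 6].

set feed_rate = 6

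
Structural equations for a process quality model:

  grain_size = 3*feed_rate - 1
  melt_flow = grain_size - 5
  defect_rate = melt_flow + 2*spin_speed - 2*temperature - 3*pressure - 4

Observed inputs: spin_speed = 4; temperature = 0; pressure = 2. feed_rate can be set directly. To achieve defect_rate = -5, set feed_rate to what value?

Substituting into the melt_flow equation gives melt_flow = 3*feed_rate - 6.
This gives defect_rate = 3*feed_rate - 8.
Solve 3*feed_rate - 8 = -5: feed_rate = (-5 + 8) / 3 = 1.

feed_rate = 1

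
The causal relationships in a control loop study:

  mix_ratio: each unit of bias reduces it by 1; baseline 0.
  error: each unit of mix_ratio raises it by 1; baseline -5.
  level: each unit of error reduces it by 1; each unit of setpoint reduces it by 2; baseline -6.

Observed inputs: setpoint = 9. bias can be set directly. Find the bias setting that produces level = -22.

Substituting into the error equation gives error = -bias - 5.
Substituting into the level equation gives level = bias - 19.
Solve bias - 19 = -22: bias = (-22 + 19) / 1 = -3.

bias = -3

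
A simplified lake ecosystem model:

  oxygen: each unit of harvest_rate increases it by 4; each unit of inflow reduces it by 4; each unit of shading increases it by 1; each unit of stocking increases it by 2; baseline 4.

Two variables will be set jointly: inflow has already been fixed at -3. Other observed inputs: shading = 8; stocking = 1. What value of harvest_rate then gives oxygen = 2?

harvest_rate = -6

With inflow held at -3:
Substituting into the oxygen equation gives oxygen = 4*harvest_rate + 26.
Solve 4*harvest_rate + 26 = 2: harvest_rate = (2 - 26) / 4 = -6.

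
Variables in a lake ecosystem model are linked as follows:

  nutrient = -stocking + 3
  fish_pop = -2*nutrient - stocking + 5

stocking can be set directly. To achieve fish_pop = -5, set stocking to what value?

Substituting into the fish_pop equation gives fish_pop = stocking - 1.
Solve stocking - 1 = -5: stocking = (-5 + 1) / 1 = -4.

stocking = -4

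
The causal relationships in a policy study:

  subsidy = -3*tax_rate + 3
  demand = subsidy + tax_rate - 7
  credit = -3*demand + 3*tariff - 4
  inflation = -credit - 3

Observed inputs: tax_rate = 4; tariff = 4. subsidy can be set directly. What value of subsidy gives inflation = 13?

Intervening on subsidy fixes its value directly, overriding its dependence on tax_rate.
Substituting into the demand equation gives demand = subsidy - 3.
Substituting into the credit equation gives credit = -3*subsidy + 17.
inflation becomes 3*subsidy - 20.
Solve 3*subsidy - 20 = 13: subsidy = (13 + 20) / 3 = 11.

subsidy = 11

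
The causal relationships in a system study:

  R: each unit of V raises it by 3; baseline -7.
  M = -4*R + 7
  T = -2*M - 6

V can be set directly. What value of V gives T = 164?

V = 10

Substituting into the M equation gives M = -12*V + 35.
Substituting into the T equation gives T = 24*V - 76.
Solve 24*V - 76 = 164: V = (164 + 76) / 24 = 10.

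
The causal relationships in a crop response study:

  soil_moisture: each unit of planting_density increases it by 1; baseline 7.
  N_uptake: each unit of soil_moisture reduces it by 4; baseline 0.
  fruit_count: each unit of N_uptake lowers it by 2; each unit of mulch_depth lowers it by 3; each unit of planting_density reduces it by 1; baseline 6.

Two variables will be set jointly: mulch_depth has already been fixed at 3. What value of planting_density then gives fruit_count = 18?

planting_density = -5

With mulch_depth held at 3:
Substituting into the N_uptake equation gives N_uptake = -4*planting_density - 28.
Substituting into the fruit_count equation gives fruit_count = 7*planting_density + 53.
Solve 7*planting_density + 53 = 18: planting_density = (18 - 53) / 7 = -5.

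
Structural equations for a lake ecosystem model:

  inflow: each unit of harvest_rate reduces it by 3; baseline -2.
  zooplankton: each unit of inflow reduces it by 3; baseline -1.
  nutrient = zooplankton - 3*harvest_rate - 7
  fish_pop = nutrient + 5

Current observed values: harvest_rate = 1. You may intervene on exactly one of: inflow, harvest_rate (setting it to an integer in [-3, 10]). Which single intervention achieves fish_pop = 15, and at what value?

Intervening on inflow: fish_pop = -3*inflow - 6. Reaching 15 requires inflow = -7, outside [-3, 10].
Intervening on harvest_rate: with other inputs at their observed values, fish_pop = 6*harvest_rate + 3. Solving for 15 gives harvest_rate = 2, within [-3, 10].

set harvest_rate = 2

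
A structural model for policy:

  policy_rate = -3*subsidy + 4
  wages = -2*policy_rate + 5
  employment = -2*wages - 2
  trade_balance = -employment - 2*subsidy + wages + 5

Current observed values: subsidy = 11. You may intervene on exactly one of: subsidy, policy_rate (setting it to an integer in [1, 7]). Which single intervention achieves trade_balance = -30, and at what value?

Intervening on subsidy: trade_balance = 16*subsidy - 2. Reaching -30 requires subsidy = -7/4, not an integer.
Intervening on policy_rate: with other inputs at their observed values, trade_balance = -6*policy_rate. Solving for -30 gives policy_rate = 5, within [1, 7].

set policy_rate = 5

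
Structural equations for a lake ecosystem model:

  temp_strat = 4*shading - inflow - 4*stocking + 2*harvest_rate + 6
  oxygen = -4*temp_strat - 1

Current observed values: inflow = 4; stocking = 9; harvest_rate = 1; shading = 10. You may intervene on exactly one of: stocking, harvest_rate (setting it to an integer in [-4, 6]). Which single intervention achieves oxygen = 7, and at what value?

Intervening on stocking: oxygen = 16*stocking - 177. Reaching 7 requires stocking = 23/2, not an integer.
Intervening on harvest_rate: with other inputs at their observed values, oxygen = -8*harvest_rate - 25. Solving for 7 gives harvest_rate = -4, within [-4, 6].

set harvest_rate = -4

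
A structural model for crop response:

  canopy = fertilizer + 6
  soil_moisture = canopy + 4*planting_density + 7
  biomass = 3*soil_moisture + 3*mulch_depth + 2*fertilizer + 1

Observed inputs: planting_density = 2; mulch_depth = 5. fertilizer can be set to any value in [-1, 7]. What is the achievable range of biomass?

74 to 114

Substituting into the soil_moisture equation gives soil_moisture = fertilizer + 21.
Substituting into the biomass equation gives biomass = 5*fertilizer + 79.
Linear in fertilizer, so extremes are at the endpoints: fertilizer = -1 gives biomass = 74; fertilizer = 7 gives biomass = 114.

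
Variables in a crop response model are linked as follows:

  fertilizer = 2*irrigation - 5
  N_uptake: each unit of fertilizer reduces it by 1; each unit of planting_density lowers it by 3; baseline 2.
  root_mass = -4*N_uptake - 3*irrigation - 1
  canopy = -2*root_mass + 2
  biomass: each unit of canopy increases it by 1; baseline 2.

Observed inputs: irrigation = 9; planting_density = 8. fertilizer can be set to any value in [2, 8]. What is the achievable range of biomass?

Intervening on fertilizer fixes its value directly, overriding its dependence on irrigation.
Substituting into the N_uptake equation gives N_uptake = -fertilizer - 22.
This gives root_mass = 4*fertilizer + 60.
Substituting into the canopy equation gives canopy = -8*fertilizer - 118.
So biomass = -8*fertilizer - 116.
Linear in fertilizer, so extremes are at the endpoints: fertilizer = 2 gives biomass = -132; fertilizer = 8 gives biomass = -180.

-180 to -132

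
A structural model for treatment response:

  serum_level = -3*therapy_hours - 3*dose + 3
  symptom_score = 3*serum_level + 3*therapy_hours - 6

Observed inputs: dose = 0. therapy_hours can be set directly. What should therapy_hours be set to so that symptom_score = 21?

Substituting into the serum_level equation gives serum_level = -3*therapy_hours + 3.
Substituting into the symptom_score equation gives symptom_score = -6*therapy_hours + 3.
Solve -6*therapy_hours + 3 = 21: therapy_hours = (21 - 3) / -6 = -3.

therapy_hours = -3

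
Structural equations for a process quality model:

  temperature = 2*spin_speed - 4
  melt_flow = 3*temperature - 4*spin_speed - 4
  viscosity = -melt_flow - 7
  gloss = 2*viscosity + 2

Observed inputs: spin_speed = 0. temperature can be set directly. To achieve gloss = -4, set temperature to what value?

temperature = 0

Intervening on temperature fixes its value directly, overriding its dependence on spin_speed.
Substituting into the melt_flow equation gives melt_flow = 3*temperature - 4.
This gives viscosity = -3*temperature - 3.
gloss becomes -6*temperature - 4.
Solve -6*temperature - 4 = -4: temperature = (-4 + 4) / -6 = 0.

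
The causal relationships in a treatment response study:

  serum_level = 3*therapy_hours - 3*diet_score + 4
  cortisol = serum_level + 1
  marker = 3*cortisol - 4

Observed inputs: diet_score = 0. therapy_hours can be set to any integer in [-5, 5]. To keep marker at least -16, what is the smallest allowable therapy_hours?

Substituting into the serum_level equation gives serum_level = 3*therapy_hours + 4.
This gives cortisol = 3*therapy_hours + 5.
So marker = 9*therapy_hours + 11.
Require 9*therapy_hours + 11 ≥ -16, so therapy_hours ≥ -3.
The smallest integer in [-5, 5] satisfying this is -3.

therapy_hours = -3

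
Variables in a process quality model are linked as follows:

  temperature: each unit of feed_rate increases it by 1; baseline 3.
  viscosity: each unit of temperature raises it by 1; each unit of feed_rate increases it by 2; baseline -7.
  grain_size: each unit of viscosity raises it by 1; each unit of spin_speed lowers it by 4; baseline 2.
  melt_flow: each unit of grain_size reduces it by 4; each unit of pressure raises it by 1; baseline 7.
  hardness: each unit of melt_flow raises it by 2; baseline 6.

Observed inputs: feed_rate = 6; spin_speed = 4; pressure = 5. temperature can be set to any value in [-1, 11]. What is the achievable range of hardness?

14 to 110

Intervening on temperature fixes its value directly, overriding its dependence on feed_rate.
Substituting into the viscosity equation gives viscosity = temperature + 5.
Substituting into the grain_size equation gives grain_size = temperature - 9.
This gives melt_flow = -4*temperature + 48.
Substituting into the hardness equation gives hardness = -8*temperature + 102.
Linear in temperature, so extremes are at the endpoints: temperature = -1 gives hardness = 110; temperature = 11 gives hardness = 14.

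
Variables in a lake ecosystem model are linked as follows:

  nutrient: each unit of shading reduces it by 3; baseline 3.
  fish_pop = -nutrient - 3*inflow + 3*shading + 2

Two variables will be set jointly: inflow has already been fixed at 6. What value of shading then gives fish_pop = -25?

shading = -1

With inflow held at 6:
Substituting into the fish_pop equation gives fish_pop = 6*shading - 19.
Solve 6*shading - 19 = -25: shading = (-25 + 19) / 6 = -1.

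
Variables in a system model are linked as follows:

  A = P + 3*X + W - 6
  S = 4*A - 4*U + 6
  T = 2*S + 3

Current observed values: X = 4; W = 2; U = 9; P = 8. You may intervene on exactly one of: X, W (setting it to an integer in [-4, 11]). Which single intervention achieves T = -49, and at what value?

Intervening on X: with other inputs at their observed values, T = 24*X - 25. Solving for -49 gives X = -1, within [-4, 11].
Intervening on W: T = 8*W + 55. Reaching -49 requires W = -13, outside [-4, 11].

set X = -1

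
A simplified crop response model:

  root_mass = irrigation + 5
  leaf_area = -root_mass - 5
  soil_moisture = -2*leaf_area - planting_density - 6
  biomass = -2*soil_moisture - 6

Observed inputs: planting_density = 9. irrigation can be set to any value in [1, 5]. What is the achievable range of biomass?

Substituting into the leaf_area equation gives leaf_area = -irrigation - 10.
Substituting into the soil_moisture equation gives soil_moisture = 2*irrigation + 5.
Substituting into the biomass equation gives biomass = -4*irrigation - 16.
Linear in irrigation, so extremes are at the endpoints: irrigation = 1 gives biomass = -20; irrigation = 5 gives biomass = -36.

-36 to -20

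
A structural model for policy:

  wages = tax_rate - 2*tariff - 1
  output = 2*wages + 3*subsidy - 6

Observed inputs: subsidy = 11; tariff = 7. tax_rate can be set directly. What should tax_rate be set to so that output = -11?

Substituting into the wages equation gives wages = tax_rate - 15.
This gives output = 2*tax_rate - 3.
Solve 2*tax_rate - 3 = -11: tax_rate = (-11 + 3) / 2 = -4.

tax_rate = -4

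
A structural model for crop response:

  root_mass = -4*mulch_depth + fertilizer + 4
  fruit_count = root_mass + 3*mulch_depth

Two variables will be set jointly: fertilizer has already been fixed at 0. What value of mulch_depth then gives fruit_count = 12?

mulch_depth = -8

With fertilizer held at 0:
Substituting into the root_mass equation gives root_mass = -4*mulch_depth + 4.
Substituting into the fruit_count equation gives fruit_count = -mulch_depth + 4.
Solve -mulch_depth + 4 = 12: mulch_depth = (12 - 4) / -1 = -8.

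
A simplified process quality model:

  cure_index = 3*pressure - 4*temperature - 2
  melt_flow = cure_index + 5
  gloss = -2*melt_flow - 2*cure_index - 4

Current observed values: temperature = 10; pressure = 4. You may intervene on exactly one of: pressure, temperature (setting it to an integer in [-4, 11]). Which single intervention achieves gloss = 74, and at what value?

Intervening on pressure: gloss = -12*pressure + 154. Reaching 74 requires pressure = 20/3, not an integer.
Intervening on temperature: with other inputs at their observed values, gloss = 16*temperature - 54. Solving for 74 gives temperature = 8, within [-4, 11].

set temperature = 8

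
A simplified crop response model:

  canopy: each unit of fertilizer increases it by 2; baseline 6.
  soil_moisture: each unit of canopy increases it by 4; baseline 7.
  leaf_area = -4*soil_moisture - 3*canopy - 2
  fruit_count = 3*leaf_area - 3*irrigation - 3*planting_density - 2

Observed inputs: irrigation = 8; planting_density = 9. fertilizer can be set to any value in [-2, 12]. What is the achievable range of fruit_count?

Substituting into the soil_moisture equation gives soil_moisture = 8*fertilizer + 31.
leaf_area becomes -38*fertilizer - 144.
Substituting into the fruit_count equation gives fruit_count = -114*fertilizer - 485.
Linear in fertilizer, so extremes are at the endpoints: fertilizer = -2 gives fruit_count = -257; fertilizer = 12 gives fruit_count = -1853.

-1853 to -257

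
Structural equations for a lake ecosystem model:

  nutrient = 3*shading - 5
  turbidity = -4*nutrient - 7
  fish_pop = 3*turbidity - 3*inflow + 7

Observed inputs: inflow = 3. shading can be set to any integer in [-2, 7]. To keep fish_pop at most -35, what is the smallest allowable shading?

shading = 2

Substituting into the turbidity equation gives turbidity = -12*shading + 13.
Substituting into the fish_pop equation gives fish_pop = -36*shading + 37.
Require -36*shading + 37 ≤ -35, so shading ≥ 2.
The smallest integer in [-2, 7] satisfying this is 2.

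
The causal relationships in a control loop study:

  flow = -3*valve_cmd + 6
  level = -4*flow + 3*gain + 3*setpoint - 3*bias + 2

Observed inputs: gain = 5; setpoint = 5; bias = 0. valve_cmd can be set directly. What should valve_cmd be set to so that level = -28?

valve_cmd = -3

Substituting into the level equation gives level = 12*valve_cmd + 8.
Solve 12*valve_cmd + 8 = -28: valve_cmd = (-28 - 8) / 12 = -3.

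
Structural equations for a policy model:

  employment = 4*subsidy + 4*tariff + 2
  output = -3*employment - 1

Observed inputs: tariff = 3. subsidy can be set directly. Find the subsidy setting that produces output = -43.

Substituting into the employment equation gives employment = 4*subsidy + 14.
output becomes -12*subsidy - 43.
Solve -12*subsidy - 43 = -43: subsidy = (-43 + 43) / -12 = 0.

subsidy = 0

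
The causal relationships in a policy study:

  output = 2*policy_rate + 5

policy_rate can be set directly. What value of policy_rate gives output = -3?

policy_rate = -4

Solve 2*policy_rate + 5 = -3: policy_rate = (-3 - 5) / 2 = -4.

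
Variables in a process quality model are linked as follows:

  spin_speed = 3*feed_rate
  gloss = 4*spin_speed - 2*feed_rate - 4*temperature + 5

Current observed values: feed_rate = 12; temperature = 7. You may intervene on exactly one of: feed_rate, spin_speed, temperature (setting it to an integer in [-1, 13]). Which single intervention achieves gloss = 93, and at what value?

Intervening on feed_rate: gloss = 10*feed_rate - 23. Reaching 93 requires feed_rate = 58/5, not an integer.
Intervening on spin_speed: gloss = 4*spin_speed - 47. Reaching 93 requires spin_speed = 35, outside [-1, 13].
Intervening on temperature: with other inputs at their observed values, gloss = -4*temperature + 125. Solving for 93 gives temperature = 8, within [-1, 13].

set temperature = 8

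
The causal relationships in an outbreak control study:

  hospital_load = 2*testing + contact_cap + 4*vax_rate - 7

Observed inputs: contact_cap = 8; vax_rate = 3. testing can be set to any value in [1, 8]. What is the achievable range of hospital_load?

15 to 29

Substituting into the hospital_load equation gives hospital_load = 2*testing + 13.
Linear in testing, so extremes are at the endpoints: testing = 1 gives hospital_load = 15; testing = 8 gives hospital_load = 29.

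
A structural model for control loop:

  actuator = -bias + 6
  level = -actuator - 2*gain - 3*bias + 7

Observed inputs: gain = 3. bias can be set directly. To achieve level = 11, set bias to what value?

bias = -8

Substituting into the level equation gives level = -2*bias - 5.
Solve -2*bias - 5 = 11: bias = (11 + 5) / -2 = -8.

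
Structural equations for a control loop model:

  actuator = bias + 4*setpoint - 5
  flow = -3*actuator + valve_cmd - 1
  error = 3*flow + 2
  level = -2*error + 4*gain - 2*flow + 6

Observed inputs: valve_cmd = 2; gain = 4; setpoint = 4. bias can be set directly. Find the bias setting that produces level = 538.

Substituting into the actuator equation gives actuator = bias + 11.
So flow = -3*bias - 32.
Substituting into the error equation gives error = -9*bias - 94.
Substituting into the level equation gives level = 24*bias + 274.
Solve 24*bias + 274 = 538: bias = (538 - 274) / 24 = 11.

bias = 11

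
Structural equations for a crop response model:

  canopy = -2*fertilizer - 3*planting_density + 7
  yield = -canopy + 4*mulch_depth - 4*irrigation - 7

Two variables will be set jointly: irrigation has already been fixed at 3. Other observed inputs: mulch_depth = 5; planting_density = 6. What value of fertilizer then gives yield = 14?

With irrigation held at 3:
Substituting into the canopy equation gives canopy = -2*fertilizer - 11.
Substituting into the yield equation gives yield = 2*fertilizer + 12.
Solve 2*fertilizer + 12 = 14: fertilizer = (14 - 12) / 2 = 1.

fertilizer = 1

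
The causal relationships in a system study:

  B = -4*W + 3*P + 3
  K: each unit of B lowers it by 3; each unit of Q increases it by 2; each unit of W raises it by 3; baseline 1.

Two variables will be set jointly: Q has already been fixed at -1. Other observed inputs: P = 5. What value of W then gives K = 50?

With Q held at -1:
Substituting into the B equation gives B = -4*W + 18.
This gives K = 15*W - 55.
Solve 15*W - 55 = 50: W = (50 + 55) / 15 = 7.

W = 7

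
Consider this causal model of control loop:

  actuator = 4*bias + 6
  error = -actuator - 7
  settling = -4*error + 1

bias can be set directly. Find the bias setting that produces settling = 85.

Substituting into the error equation gives error = -4*bias - 13.
settling becomes 16*bias + 53.
Solve 16*bias + 53 = 85: bias = (85 - 53) / 16 = 2.

bias = 2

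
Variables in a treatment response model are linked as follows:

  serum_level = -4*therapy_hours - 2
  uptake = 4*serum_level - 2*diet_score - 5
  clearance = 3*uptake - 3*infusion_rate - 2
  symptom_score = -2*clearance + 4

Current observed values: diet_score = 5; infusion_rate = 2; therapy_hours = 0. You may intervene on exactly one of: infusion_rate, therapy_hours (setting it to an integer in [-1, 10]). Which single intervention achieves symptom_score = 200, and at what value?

set infusion_rate = 9

Intervening on infusion_rate: with other inputs at their observed values, symptom_score = 6*infusion_rate + 146. Solving for 200 gives infusion_rate = 9, within [-1, 10].
Intervening on therapy_hours: symptom_score = 96*therapy_hours + 158. Reaching 200 requires therapy_hours = 7/16, not an integer.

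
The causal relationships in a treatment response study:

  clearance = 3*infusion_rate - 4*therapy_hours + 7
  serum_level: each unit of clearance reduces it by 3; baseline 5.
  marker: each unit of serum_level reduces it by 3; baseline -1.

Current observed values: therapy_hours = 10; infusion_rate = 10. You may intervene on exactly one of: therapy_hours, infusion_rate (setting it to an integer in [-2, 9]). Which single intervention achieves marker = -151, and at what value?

Intervening on therapy_hours: marker = -36*therapy_hours + 317. Reaching -151 requires therapy_hours = 13, outside [-2, 9].
Intervening on infusion_rate: with other inputs at their observed values, marker = 27*infusion_rate - 313. Solving for -151 gives infusion_rate = 6, within [-2, 9].

set infusion_rate = 6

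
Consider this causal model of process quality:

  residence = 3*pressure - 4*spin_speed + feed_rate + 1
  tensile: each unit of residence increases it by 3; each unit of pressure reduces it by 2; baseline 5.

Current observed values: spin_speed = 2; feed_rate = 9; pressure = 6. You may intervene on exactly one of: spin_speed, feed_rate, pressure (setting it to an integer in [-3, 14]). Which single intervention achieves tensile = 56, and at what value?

Intervening on spin_speed: tensile = -12*spin_speed + 77. Reaching 56 requires spin_speed = 7/4, not an integer.
Intervening on feed_rate: with other inputs at their observed values, tensile = 3*feed_rate + 26. Solving for 56 gives feed_rate = 10, within [-3, 14].
Intervening on pressure: tensile = 7*pressure + 11. Reaching 56 requires pressure = 45/7, not an integer.

set feed_rate = 10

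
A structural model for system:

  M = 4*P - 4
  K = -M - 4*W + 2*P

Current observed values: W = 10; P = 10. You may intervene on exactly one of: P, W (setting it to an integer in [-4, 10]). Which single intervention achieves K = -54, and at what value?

set P = 9

Intervening on P: with other inputs at their observed values, K = -2*P - 36. Solving for -54 gives P = 9, within [-4, 10].
Intervening on W: K = -4*W - 16. Reaching -54 requires W = 19/2, not an integer.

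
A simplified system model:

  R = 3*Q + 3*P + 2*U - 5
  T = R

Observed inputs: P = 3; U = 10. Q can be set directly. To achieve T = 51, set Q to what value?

Q = 9

Substituting into the R equation gives R = 3*Q + 24.
Substituting into the T equation gives T = 3*Q + 24.
Solve 3*Q + 24 = 51: Q = (51 - 24) / 3 = 9.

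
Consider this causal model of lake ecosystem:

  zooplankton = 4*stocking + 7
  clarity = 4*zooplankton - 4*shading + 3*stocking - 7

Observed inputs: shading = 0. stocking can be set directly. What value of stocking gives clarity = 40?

stocking = 1

Substituting into the clarity equation gives clarity = 19*stocking + 21.
Solve 19*stocking + 21 = 40: stocking = (40 - 21) / 19 = 1.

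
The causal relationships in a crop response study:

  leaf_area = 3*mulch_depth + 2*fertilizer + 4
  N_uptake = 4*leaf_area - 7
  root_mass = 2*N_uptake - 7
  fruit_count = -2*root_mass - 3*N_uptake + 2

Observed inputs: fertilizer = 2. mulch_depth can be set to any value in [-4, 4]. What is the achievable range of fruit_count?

Substituting into the leaf_area equation gives leaf_area = 3*mulch_depth + 8.
Substituting into the N_uptake equation gives N_uptake = 12*mulch_depth + 25.
Substituting into the root_mass equation gives root_mass = 24*mulch_depth + 43.
So fruit_count = -84*mulch_depth - 159.
Linear in mulch_depth, so extremes are at the endpoints: mulch_depth = -4 gives fruit_count = 177; mulch_depth = 4 gives fruit_count = -495.

-495 to 177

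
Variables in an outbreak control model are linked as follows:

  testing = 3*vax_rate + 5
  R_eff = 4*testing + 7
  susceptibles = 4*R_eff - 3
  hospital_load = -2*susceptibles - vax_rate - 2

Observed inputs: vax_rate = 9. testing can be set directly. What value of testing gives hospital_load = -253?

Intervening on testing fixes its value directly, overriding its dependence on vax_rate.
Substituting into the susceptibles equation gives susceptibles = 16*testing + 25.
Substituting into the hospital_load equation gives hospital_load = -32*testing - 61.
Solve -32*testing - 61 = -253: testing = (-253 + 61) / -32 = 6.

testing = 6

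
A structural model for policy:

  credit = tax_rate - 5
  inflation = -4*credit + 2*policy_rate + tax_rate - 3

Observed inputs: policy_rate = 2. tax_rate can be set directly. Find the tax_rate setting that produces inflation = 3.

tax_rate = 6

Substituting into the inflation equation gives inflation = -3*tax_rate + 21.
Solve -3*tax_rate + 21 = 3: tax_rate = (3 - 21) / -3 = 6.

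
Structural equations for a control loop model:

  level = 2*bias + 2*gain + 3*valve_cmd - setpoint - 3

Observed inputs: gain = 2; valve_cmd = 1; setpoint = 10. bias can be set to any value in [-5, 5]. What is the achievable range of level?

-16 to 4

Substituting into the level equation gives level = 2*bias - 6.
Linear in bias, so extremes are at the endpoints: bias = -5 gives level = -16; bias = 5 gives level = 4.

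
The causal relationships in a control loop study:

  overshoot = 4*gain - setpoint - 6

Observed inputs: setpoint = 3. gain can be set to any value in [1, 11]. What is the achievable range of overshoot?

Substituting into the overshoot equation gives overshoot = 4*gain - 9.
Linear in gain, so extremes are at the endpoints: gain = 1 gives overshoot = -5; gain = 11 gives overshoot = 35.

-5 to 35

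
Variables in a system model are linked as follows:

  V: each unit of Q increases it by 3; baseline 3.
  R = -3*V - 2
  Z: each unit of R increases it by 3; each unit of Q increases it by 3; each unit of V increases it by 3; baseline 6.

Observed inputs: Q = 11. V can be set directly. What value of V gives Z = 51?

Intervening on V fixes its value directly, overriding its dependence on Q.
Substituting into the Z equation gives Z = -6*V + 33.
Solve -6*V + 33 = 51: V = (51 - 33) / -6 = -3.

V = -3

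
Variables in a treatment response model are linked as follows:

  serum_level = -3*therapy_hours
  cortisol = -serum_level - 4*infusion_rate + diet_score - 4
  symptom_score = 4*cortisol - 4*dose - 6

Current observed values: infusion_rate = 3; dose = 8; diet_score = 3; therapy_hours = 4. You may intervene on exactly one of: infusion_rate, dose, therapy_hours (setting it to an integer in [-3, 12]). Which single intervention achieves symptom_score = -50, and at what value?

set dose = 10

Intervening on infusion_rate: symptom_score = -16*infusion_rate + 6. Reaching -50 requires infusion_rate = 7/2, not an integer.
Intervening on dose: with other inputs at their observed values, symptom_score = -4*dose - 10. Solving for -50 gives dose = 10, within [-3, 12].
Intervening on therapy_hours: symptom_score = 12*therapy_hours - 90. Reaching -50 requires therapy_hours = 10/3, not an integer.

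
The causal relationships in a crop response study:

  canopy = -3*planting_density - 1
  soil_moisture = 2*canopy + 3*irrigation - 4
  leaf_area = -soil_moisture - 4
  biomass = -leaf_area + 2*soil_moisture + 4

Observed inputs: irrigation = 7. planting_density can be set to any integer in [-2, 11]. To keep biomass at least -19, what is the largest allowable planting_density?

planting_density = 4

Substituting into the soil_moisture equation gives soil_moisture = -6*planting_density + 15.
So leaf_area = 6*planting_density - 19.
Substituting into the biomass equation gives biomass = -18*planting_density + 53.
Require -18*planting_density + 53 ≥ -19, so planting_density ≤ 4.
The largest integer in [-2, 11] satisfying this is 4.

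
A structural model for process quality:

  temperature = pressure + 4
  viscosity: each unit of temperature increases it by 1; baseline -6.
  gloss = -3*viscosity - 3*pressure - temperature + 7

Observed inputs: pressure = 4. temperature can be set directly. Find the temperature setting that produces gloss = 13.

temperature = 0

Intervening on temperature fixes its value directly, overriding its dependence on pressure.
Substituting into the gloss equation gives gloss = -4*temperature + 13.
Solve -4*temperature + 13 = 13: temperature = (13 - 13) / -4 = 0.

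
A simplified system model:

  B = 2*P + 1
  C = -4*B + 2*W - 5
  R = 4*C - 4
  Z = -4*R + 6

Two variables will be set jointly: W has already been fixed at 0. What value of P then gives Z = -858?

With W held at 0:
Substituting into the C equation gives C = -8*P - 9.
R becomes -32*P - 40.
Substituting into the Z equation gives Z = 128*P + 166.
Solve 128*P + 166 = -858: P = (-858 - 166) / 128 = -8.

P = -8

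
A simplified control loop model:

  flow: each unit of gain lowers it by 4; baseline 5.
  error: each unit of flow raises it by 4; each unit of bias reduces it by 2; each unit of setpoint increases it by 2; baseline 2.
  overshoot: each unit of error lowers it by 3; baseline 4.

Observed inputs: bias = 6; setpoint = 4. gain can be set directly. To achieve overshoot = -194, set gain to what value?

Substituting into the error equation gives error = -16*gain + 18.
overshoot becomes 48*gain - 50.
Solve 48*gain - 50 = -194: gain = (-194 + 50) / 48 = -3.

gain = -3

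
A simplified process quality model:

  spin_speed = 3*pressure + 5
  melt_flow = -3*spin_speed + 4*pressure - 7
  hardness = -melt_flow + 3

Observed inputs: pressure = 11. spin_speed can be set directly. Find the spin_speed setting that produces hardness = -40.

Intervening on spin_speed fixes its value directly, overriding its dependence on pressure.
Substituting into the melt_flow equation gives melt_flow = -3*spin_speed + 37.
hardness becomes 3*spin_speed - 34.
Solve 3*spin_speed - 34 = -40: spin_speed = (-40 + 34) / 3 = -2.

spin_speed = -2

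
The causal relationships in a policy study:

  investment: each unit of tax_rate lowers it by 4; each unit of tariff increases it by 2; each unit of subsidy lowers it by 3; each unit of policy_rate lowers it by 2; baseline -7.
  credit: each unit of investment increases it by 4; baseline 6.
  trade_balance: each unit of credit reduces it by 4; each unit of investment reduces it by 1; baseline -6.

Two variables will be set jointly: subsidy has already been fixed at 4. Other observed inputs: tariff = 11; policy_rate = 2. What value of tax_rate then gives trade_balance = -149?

tax_rate = -2

With subsidy held at 4:
Substituting into the investment equation gives investment = -4*tax_rate - 1.
Substituting into the credit equation gives credit = -16*tax_rate + 2.
Substituting into the trade_balance equation gives trade_balance = 68*tax_rate - 13.
Solve 68*tax_rate - 13 = -149: tax_rate = (-149 + 13) / 68 = -2.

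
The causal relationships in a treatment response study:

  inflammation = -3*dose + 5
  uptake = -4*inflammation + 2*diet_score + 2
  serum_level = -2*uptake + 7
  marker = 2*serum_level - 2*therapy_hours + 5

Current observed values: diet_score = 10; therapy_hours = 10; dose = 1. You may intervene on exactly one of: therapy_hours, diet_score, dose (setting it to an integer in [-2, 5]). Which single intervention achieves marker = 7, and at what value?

set diet_score = 2

Intervening on therapy_hours: marker = -2*therapy_hours - 37. Reaching 7 requires therapy_hours = -22, outside [-2, 5].
Intervening on diet_score: with other inputs at their observed values, marker = -8*diet_score + 23. Solving for 7 gives diet_score = 2, within [-2, 5].
Intervening on dose: marker = -48*dose - 9. Reaching 7 requires dose = -1/3, not an integer.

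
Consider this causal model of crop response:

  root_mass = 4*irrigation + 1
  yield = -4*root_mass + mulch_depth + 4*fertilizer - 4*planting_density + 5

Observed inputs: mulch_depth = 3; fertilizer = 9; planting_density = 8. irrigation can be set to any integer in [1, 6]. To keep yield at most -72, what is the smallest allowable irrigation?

irrigation = 5

Substituting into the yield equation gives yield = -16*irrigation + 8.
Require -16*irrigation + 8 ≤ -72, so irrigation ≥ 5.
The smallest integer in [1, 6] satisfying this is 5.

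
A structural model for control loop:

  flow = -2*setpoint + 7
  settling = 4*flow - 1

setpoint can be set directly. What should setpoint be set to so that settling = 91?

setpoint = -8

Substituting into the settling equation gives settling = -8*setpoint + 27.
Solve -8*setpoint + 27 = 91: setpoint = (91 - 27) / -8 = -8.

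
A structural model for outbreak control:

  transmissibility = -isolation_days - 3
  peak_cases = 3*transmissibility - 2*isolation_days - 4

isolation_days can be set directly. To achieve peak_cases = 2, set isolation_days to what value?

isolation_days = -3

Substituting into the peak_cases equation gives peak_cases = -5*isolation_days - 13.
Solve -5*isolation_days - 13 = 2: isolation_days = (2 + 13) / -5 = -3.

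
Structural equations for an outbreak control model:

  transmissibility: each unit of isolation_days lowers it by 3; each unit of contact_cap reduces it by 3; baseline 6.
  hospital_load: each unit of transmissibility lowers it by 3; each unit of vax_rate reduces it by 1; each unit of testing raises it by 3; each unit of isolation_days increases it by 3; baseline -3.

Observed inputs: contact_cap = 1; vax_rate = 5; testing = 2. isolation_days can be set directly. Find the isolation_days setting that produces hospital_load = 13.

Substituting into the transmissibility equation gives transmissibility = -3*isolation_days + 3.
So hospital_load = 12*isolation_days - 11.
Solve 12*isolation_days - 11 = 13: isolation_days = (13 + 11) / 12 = 2.

isolation_days = 2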